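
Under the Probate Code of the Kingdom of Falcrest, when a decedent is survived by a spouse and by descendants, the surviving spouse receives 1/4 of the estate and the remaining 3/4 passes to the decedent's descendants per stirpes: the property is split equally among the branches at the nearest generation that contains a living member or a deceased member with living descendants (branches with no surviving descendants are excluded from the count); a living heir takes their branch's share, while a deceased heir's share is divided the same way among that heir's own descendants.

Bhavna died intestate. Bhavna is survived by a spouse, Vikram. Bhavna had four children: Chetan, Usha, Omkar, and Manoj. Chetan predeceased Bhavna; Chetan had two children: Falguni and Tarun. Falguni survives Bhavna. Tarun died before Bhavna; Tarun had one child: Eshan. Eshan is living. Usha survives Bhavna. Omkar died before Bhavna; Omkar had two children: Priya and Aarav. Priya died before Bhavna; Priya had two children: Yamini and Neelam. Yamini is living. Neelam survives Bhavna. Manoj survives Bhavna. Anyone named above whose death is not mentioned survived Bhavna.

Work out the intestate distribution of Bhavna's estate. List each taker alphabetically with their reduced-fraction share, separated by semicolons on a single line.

Aarav 3/32; Eshan 3/32; Falguni 3/32; Manoj 3/16; Neelam 3/64; Usha 3/16; Vikram 1/4; Yamini 3/64

Vikram, as surviving spouse, takes 1/4.
The remaining 3/4 passes to Bhavna's descendants per stirpes.
The 3/4 is divided into 4 equal shares of 3/16 among Chetan, Usha, Omkar, Manoj.
Chetan predeceased; the 3/16 allotted to Chetan's branch passes to Chetan's issue by representation.
The 3/16 is divided into 2 equal shares of 3/32 among Falguni, Tarun.
Falguni is living and takes 3/32.
Tarun predeceased; the 3/32 allotted to Tarun's branch passes to Tarun's issue by representation.
Eshan is the sole taker at this level and receives the full 3/32.
Usha is living and takes 3/16.
Omkar predeceased; the 3/16 allotted to Omkar's branch passes to Omkar's issue by representation.
The 3/16 is divided into 2 equal shares of 3/32 among Priya, Aarav.
Priya predeceased; the 3/32 allotted to Priya's branch passes to Priya's issue by representation.
The 3/32 is divided into 2 equal shares of 3/64 among Yamini, Neelam.
Yamini is living and takes 3/64.
Neelam is living and takes 3/64.
Aarav is living and takes 3/32.
Manoj is living and takes 3/16.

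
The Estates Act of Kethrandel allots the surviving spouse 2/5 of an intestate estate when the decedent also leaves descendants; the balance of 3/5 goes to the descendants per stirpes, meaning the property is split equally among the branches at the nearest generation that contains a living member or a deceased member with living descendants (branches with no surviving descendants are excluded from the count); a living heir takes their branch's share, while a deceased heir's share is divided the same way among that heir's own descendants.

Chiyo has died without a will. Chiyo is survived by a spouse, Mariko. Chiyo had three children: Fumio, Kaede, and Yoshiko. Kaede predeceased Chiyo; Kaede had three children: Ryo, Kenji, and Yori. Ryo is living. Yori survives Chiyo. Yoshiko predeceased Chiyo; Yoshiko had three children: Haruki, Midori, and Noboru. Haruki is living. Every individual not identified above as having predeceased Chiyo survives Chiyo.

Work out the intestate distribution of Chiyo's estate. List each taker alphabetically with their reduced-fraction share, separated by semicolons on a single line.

Mariko, as surviving spouse, takes 2/5.
The remaining 3/5 passes to Chiyo's descendants per stirpes.
The 3/5 is divided into 3 equal shares of 1/5 among Fumio, Kaede, Yoshiko.
Fumio is living and takes 1/5.
Kaede predeceased; the 1/5 allotted to Kaede's branch passes to Kaede's issue by representation.
The 1/5 is divided into 3 equal shares of 1/15 among Ryo, Kenji, Yori.
Ryo is living and takes 1/15.
Kenji is living and takes 1/15.
Yori is living and takes 1/15.
Yoshiko predeceased; the 1/5 allotted to Yoshiko's branch passes to Yoshiko's issue by representation.
The 1/5 is divided into 3 equal shares of 1/15 among Haruki, Midori, Noboru.
Haruki is living and takes 1/15.
Midori is living and takes 1/15.
Noboru is living and takes 1/15.

Fumio 1/5; Haruki 1/15; Kenji 1/15; Mariko 2/5; Midori 1/15; Noboru 1/15; Ryo 1/15; Yori 1/15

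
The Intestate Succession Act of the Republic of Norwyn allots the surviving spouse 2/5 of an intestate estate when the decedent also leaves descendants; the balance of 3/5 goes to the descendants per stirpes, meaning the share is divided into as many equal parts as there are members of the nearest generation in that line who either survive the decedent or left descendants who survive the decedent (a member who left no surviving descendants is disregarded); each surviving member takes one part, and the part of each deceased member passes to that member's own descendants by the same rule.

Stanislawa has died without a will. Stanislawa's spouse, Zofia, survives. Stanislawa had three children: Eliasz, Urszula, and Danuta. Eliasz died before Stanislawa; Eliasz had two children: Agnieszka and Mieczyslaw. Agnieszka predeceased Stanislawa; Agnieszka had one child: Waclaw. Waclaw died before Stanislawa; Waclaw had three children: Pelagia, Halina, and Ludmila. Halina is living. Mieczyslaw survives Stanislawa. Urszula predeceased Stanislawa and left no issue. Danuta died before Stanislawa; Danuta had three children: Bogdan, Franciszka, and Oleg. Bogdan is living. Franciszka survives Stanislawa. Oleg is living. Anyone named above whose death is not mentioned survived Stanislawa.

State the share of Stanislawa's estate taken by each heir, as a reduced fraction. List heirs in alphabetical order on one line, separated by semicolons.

Zofia, as surviving spouse, takes 2/5.
The remaining 3/5 passes to Stanislawa's descendants per stirpes.
Urszula left no surviving issue, so that branch lapses and is disregarded.
The 3/5 is divided into 2 equal shares of 3/10 among Eliasz, Danuta.
Eliasz predeceased; the 3/10 allotted to Eliasz's branch passes to Eliasz's issue by representation.
The 3/10 is divided into 2 equal shares of 3/20 among Agnieszka, Mieczyslaw.
Agnieszka predeceased; the 3/20 allotted to Agnieszka's branch passes to Agnieszka's issue by representation.
Waclaw's line is the sole branch at this level, so the full 3/20 passes to Waclaw's issue by representation.
The 3/20 is divided into 3 equal shares of 1/20 among Pelagia, Halina, Ludmila.
Pelagia is living and takes 1/20.
Halina is living and takes 1/20.
Ludmila is living and takes 1/20.
Mieczyslaw is living and takes 3/20.
Danuta predeceased; the 3/10 allotted to Danuta's branch passes to Danuta's issue by representation.
The 3/10 is divided into 3 equal shares of 1/10 among Bogdan, Franciszka, Oleg.
Bogdan is living and takes 1/10.
Franciszka is living and takes 1/10.
Oleg is living and takes 1/10.

Bogdan 1/10; Franciszka 1/10; Halina 1/20; Ludmila 1/20; Mieczyslaw 3/20; Oleg 1/10; Pelagia 1/20; Zofia 2/5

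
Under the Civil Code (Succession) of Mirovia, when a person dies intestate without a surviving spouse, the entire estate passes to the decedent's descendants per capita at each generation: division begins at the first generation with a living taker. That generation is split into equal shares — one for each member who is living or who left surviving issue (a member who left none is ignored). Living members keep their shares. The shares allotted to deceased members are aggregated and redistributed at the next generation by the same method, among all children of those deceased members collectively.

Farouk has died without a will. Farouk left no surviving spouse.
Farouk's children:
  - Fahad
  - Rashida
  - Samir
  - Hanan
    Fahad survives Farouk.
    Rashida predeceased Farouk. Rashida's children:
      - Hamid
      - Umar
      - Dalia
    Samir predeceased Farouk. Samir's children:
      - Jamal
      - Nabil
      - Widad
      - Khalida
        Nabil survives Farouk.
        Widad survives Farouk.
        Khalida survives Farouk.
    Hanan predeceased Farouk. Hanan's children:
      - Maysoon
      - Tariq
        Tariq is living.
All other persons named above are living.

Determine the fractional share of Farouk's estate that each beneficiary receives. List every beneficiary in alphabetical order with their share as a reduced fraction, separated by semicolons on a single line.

There is no surviving spouse, so the entire estate passes to Farouk's descendants per capita at each generation.
At generation 1 (Fahad, Rashida, Samir, Hanan) there are 4 shares of (1)/4 = 1/4 each.
Living: Fahad — each takes 1/4.
Deceased: Rashida, Samir, and Hanan. Their combined 3/4 is pooled and carried to generation 2.
At generation 2 (Hamid, Umar, Dalia, Jamal, Nabil, Widad, Khalida, Maysoon, Tariq) there are 9 shares of (3/4)/9 = 1/12 each.
Living: Hamid, Umar, Dalia, Jamal, Nabil, Widad, Khalida, Maysoon, and Tariq — each takes 1/12.

Dalia 1/12; Fahad 1/4; Hamid 1/12; Jamal 1/12; Khalida 1/12; Maysoon 1/12; Nabil 1/12; Tariq 1/12; Umar 1/12; Widad 1/12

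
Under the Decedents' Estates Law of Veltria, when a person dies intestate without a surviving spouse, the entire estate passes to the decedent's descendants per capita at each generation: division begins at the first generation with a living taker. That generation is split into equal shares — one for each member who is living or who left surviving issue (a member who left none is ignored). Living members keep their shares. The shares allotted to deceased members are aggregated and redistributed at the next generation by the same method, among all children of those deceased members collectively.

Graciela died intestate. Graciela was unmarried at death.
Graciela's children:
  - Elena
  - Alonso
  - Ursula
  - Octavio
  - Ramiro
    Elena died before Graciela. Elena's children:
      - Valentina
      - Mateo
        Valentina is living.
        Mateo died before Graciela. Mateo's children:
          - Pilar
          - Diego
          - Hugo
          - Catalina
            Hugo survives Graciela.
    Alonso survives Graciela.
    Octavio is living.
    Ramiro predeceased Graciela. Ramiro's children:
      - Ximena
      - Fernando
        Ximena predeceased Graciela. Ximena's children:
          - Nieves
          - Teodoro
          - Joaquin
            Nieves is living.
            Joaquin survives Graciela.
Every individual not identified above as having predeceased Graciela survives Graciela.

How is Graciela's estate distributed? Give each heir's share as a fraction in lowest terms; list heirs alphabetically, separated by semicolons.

Alonso 1/5; Catalina 1/35; Diego 1/35; Fernando 1/10; Hugo 1/35; Joaquin 1/35; Nieves 1/35; Octavio 1/5; Pilar 1/35; Teodoro 1/35; Ursula 1/5; Valentina 1/10

There is no surviving spouse, so the entire estate passes to Graciela's descendants per capita at each generation.
At generation 1 (Elena, Alonso, Ursula, Octavio, Ramiro) there are 5 shares of (1)/5 = 1/5 each.
Living: Alonso, Ursula, and Octavio — each takes 1/5.
Deceased: Elena and Ramiro. Their combined 2/5 is pooled and carried to generation 2.
At generation 2 (Valentina, Mateo, Ximena, Fernando) there are 4 shares of (2/5)/4 = 1/10 each.
Living: Valentina and Fernando — each takes 1/10.
Deceased: Mateo and Ximena. Their combined 1/5 is pooled and carried to generation 3.
At generation 3 (Pilar, Diego, Hugo, Catalina, Nieves, Teodoro, Joaquin) there are 7 shares of (1/5)/7 = 1/35 each.
Living: Pilar, Diego, Hugo, Catalina, Nieves, Teodoro, and Joaquin — each takes 1/35.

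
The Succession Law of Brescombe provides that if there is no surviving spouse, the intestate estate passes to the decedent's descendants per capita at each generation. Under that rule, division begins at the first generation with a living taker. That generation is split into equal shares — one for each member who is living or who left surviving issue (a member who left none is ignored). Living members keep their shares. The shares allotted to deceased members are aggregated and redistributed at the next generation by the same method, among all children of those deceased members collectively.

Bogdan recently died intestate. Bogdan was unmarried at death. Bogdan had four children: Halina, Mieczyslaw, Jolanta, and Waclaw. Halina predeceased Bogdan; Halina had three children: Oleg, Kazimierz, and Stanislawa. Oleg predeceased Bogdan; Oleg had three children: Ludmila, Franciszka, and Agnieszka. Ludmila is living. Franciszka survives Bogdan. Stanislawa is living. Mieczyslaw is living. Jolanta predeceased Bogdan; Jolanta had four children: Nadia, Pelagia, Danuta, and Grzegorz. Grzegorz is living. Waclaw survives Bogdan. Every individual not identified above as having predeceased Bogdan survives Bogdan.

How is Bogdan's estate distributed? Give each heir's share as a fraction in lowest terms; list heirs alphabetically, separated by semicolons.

Agnieszka 1/42; Danuta 1/14; Franciszka 1/42; Grzegorz 1/14; Kazimierz 1/14; Ludmila 1/42; Mieczyslaw 1/4; Nadia 1/14; Pelagia 1/14; Stanislawa 1/14; Waclaw 1/4

There is no surviving spouse, so the entire estate passes to Bogdan's descendants per capita at each generation.
At generation 1 (Halina, Mieczyslaw, Jolanta, Waclaw) there are 4 shares of (1)/4 = 1/4 each.
Living: Mieczyslaw and Waclaw — each takes 1/4.
Deceased: Halina and Jolanta. Their combined 1/2 is pooled and carried to generation 2.
At generation 2 (Oleg, Kazimierz, Stanislawa, Nadia, Pelagia, Danuta, Grzegorz) there are 7 shares of (1/2)/7 = 1/14 each.
Living: Kazimierz, Stanislawa, Nadia, Pelagia, Danuta, and Grzegorz — each takes 1/14.
Deceased: Oleg. That 1/14 share is carried to generation 3.
At generation 3 (Ludmila, Franciszka, Agnieszka) there are 3 shares of (1/14)/3 = 1/42 each.
Living: Ludmila, Franciszka, and Agnieszka — each takes 1/42.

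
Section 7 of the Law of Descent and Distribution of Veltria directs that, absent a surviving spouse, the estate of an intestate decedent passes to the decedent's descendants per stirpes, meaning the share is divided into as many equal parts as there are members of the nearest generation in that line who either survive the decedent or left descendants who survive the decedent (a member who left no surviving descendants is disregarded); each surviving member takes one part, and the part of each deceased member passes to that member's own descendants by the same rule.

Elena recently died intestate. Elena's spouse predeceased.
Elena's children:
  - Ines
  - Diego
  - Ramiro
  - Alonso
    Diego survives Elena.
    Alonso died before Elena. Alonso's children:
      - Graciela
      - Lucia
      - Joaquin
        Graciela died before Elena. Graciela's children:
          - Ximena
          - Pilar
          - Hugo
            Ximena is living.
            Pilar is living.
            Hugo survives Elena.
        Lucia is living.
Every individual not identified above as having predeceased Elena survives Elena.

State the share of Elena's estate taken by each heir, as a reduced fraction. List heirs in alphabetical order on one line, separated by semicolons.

Diego 1/4; Hugo 1/36; Ines 1/4; Joaquin 1/12; Lucia 1/12; Pilar 1/36; Ramiro 1/4; Ximena 1/36

There is no surviving spouse, so the entire estate passes to Elena's descendants per stirpes.
The estate is divided into 4 equal shares of 1/4 among Ines, Diego, Ramiro, Alonso.
Ines is living and takes 1/4.
Diego is living and takes 1/4.
Ramiro is living and takes 1/4.
Alonso predeceased; the 1/4 allotted to Alonso's branch passes to Alonso's issue by representation.
The 1/4 is divided into 3 equal shares of 1/12 among Graciela, Lucia, Joaquin.
Graciela predeceased; the 1/12 allotted to Graciela's branch passes to Graciela's issue by representation.
The 1/12 is divided into 3 equal shares of 1/36 among Ximena, Pilar, Hugo.
Ximena is living and takes 1/36.
Pilar is living and takes 1/36.
Hugo is living and takes 1/36.
Lucia is living and takes 1/12.
Joaquin is living and takes 1/12.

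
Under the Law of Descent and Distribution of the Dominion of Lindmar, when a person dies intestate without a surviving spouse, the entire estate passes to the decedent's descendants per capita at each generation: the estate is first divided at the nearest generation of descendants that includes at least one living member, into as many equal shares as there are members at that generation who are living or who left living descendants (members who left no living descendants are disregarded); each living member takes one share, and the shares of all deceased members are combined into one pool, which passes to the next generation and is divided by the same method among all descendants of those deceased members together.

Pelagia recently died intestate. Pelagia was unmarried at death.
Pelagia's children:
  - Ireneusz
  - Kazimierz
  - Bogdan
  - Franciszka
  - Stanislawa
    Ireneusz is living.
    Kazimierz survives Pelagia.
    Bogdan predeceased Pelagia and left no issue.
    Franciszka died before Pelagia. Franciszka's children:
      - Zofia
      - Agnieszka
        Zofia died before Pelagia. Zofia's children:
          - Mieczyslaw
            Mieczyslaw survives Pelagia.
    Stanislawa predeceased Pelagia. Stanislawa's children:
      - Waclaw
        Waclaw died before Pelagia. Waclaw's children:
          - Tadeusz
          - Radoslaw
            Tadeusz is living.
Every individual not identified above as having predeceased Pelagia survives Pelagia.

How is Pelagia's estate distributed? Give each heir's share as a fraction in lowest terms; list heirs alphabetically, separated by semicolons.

There is no surviving spouse, so the entire estate passes to Pelagia's descendants per capita at each generation.
At generation 1 (Ireneusz, Kazimierz, Franciszka, Stanislawa) there are 4 shares of (1)/4 = 1/4 each.
Living: Ireneusz and Kazimierz — each takes 1/4.
Deceased: Franciszka and Stanislawa. Their combined 1/2 is pooled and carried to generation 2.
At generation 2 (Zofia, Agnieszka, Waclaw) there are 3 shares of (1/2)/3 = 1/6 each.
Living: Agnieszka — each takes 1/6.
Deceased: Zofia and Waclaw. Their combined 1/3 is pooled and carried to generation 3.
At generation 3 (Mieczyslaw, Tadeusz, Radoslaw) there are 3 shares of (1/3)/3 = 1/9 each.
Living: Mieczyslaw, Tadeusz, and Radoslaw — each takes 1/9.

Agnieszka 1/6; Ireneusz 1/4; Kazimierz 1/4; Mieczyslaw 1/9; Radoslaw 1/9; Tadeusz 1/9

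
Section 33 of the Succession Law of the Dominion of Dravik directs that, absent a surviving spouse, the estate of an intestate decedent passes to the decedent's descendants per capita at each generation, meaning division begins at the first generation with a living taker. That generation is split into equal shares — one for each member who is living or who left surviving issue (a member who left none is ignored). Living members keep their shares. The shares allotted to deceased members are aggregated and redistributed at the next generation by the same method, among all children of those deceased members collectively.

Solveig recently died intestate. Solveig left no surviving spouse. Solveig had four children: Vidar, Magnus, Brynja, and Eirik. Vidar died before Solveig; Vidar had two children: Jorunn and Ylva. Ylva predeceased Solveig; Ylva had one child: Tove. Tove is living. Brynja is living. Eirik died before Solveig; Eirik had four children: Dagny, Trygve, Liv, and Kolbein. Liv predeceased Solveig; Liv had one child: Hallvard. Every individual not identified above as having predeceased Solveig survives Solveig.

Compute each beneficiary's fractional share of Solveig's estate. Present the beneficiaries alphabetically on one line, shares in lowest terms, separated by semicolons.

Brynja 1/4; Dagny 1/12; Hallvard 1/12; Jorunn 1/12; Kolbein 1/12; Magnus 1/4; Tove 1/12; Trygve 1/12

There is no surviving spouse, so the entire estate passes to Solveig's descendants per capita at each generation.
At generation 1 (Vidar, Magnus, Brynja, Eirik) there are 4 shares of (1)/4 = 1/4 each.
Living: Magnus and Brynja — each takes 1/4.
Deceased: Vidar and Eirik. Their combined 1/2 is pooled and carried to generation 2.
At generation 2 (Jorunn, Ylva, Dagny, Trygve, Liv, Kolbein) there are 6 shares of (1/2)/6 = 1/12 each.
Living: Jorunn, Dagny, Trygve, and Kolbein — each takes 1/12.
Deceased: Ylva and Liv. Their combined 1/6 is pooled and carried to generation 3.
At generation 3 (Tove, Hallvard) there are 2 shares of (1/6)/2 = 1/12 each.
Living: Tove and Hallvard — each takes 1/12.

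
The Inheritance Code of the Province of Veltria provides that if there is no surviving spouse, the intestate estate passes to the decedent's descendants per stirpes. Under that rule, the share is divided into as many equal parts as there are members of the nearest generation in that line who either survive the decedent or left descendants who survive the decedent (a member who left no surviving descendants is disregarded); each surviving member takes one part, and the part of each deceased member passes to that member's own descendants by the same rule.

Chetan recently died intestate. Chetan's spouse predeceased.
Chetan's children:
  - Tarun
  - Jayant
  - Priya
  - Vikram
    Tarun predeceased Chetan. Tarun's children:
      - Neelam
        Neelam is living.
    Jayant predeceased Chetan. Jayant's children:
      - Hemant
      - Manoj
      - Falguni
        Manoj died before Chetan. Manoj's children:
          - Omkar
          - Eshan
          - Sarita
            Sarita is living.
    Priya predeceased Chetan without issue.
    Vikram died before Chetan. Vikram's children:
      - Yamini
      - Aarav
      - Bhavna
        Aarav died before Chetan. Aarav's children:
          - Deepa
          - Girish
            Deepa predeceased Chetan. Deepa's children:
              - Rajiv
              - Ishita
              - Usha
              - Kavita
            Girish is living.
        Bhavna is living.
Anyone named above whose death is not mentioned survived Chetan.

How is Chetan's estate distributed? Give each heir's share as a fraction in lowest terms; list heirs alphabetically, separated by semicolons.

Bhavna 1/9; Eshan 1/27; Falguni 1/9; Girish 1/18; Hemant 1/9; Ishita 1/72; Kavita 1/72; Neelam 1/3; Omkar 1/27; Rajiv 1/72; Sarita 1/27; Usha 1/72; Yamini 1/9

There is no surviving spouse, so the entire estate passes to Chetan's descendants per stirpes.
Priya left no surviving issue, so that branch lapses and is disregarded.
The estate is divided into 3 equal shares of 1/3 among Tarun, Jayant, Vikram.
Tarun predeceased; the 1/3 allotted to Tarun's branch passes to Tarun's issue by representation.
Neelam is the sole taker at this level and receives the full 1/3.
Jayant predeceased; the 1/3 allotted to Jayant's branch passes to Jayant's issue by representation.
The 1/3 is divided into 3 equal shares of 1/9 among Hemant, Manoj, Falguni.
Hemant is living and takes 1/9.
Manoj predeceased; the 1/9 allotted to Manoj's branch passes to Manoj's issue by representation.
The 1/9 is divided into 3 equal shares of 1/27 among Omkar, Eshan, Sarita.
Omkar is living and takes 1/27.
Eshan is living and takes 1/27.
Sarita is living and takes 1/27.
Falguni is living and takes 1/9.
Vikram predeceased; the 1/3 allotted to Vikram's branch passes to Vikram's issue by representation.
The 1/3 is divided into 3 equal shares of 1/9 among Yamini, Aarav, Bhavna.
Yamini is living and takes 1/9.
Aarav predeceased; the 1/9 allotted to Aarav's branch passes to Aarav's issue by representation.
The 1/9 is divided into 2 equal shares of 1/18 among Deepa, Girish.
Deepa predeceased; the 1/18 allotted to Deepa's branch passes to Deepa's issue by representation.
The 1/18 is divided into 4 equal shares of 1/72 among Rajiv, Ishita, Usha, Kavita.
Rajiv is living and takes 1/72.
Ishita is living and takes 1/72.
Usha is living and takes 1/72.
Kavita is living and takes 1/72.
Girish is living and takes 1/18.
Bhavna is living and takes 1/9.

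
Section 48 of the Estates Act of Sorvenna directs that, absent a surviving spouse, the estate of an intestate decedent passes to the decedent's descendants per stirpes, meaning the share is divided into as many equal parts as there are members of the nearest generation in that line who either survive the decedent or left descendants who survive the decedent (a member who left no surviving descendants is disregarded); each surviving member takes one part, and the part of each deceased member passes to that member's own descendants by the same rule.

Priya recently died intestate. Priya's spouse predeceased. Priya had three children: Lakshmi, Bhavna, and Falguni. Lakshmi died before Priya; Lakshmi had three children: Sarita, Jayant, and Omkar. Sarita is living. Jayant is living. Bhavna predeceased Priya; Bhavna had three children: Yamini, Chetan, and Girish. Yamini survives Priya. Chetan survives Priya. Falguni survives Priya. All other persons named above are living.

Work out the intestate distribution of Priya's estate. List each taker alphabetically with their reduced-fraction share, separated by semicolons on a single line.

There is no surviving spouse, so the entire estate passes to Priya's descendants per stirpes.
The estate is divided into 3 equal shares of 1/3 among Lakshmi, Bhavna, Falguni.
Lakshmi predeceased; the 1/3 allotted to Lakshmi's branch passes to Lakshmi's issue by representation.
The 1/3 is divided into 3 equal shares of 1/9 among Sarita, Jayant, Omkar.
Sarita is living and takes 1/9.
Jayant is living and takes 1/9.
Omkar is living and takes 1/9.
Bhavna predeceased; the 1/3 allotted to Bhavna's branch passes to Bhavna's issue by representation.
The 1/3 is divided into 3 equal shares of 1/9 among Yamini, Chetan, Girish.
Yamini is living and takes 1/9.
Chetan is living and takes 1/9.
Girish is living and takes 1/9.
Falguni is living and takes 1/3.

Chetan 1/9; Falguni 1/3; Girish 1/9; Jayant 1/9; Omkar 1/9; Sarita 1/9; Yamini 1/9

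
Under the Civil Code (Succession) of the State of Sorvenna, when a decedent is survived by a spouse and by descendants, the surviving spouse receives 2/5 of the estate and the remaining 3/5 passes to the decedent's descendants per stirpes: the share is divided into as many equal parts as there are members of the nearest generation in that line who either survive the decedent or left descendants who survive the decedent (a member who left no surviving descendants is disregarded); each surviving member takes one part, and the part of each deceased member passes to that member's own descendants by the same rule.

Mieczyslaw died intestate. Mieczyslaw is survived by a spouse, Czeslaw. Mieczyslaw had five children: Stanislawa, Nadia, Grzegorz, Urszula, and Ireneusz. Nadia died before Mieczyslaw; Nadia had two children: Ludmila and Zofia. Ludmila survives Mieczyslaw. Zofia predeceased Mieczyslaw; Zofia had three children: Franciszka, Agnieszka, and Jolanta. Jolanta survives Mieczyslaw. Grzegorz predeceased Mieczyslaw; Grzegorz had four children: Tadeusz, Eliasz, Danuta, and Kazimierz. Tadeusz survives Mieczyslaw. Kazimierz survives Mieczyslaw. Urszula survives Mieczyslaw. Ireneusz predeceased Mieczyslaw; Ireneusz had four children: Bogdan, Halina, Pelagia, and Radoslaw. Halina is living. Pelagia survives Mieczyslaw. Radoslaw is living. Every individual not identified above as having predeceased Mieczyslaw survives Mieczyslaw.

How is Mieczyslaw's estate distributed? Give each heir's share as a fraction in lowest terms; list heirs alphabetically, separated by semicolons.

Agnieszka 1/50; Bogdan 3/100; Czeslaw 2/5; Danuta 3/100; Eliasz 3/100; Franciszka 1/50; Halina 3/100; Jolanta 1/50; Kazimierz 3/100; Ludmila 3/50; Pelagia 3/100; Radoslaw 3/100; Stanislawa 3/25; Tadeusz 3/100; Urszula 3/25

Czeslaw, as surviving spouse, takes 2/5.
The remaining 3/5 passes to Mieczyslaw's descendants per stirpes.
The 3/5 is divided into 5 equal shares of 3/25 among Stanislawa, Nadia, Grzegorz, Urszula, Ireneusz.
Stanislawa is living and takes 3/25.
Nadia predeceased; the 3/25 allotted to Nadia's branch passes to Nadia's issue by representation.
The 3/25 is divided into 2 equal shares of 3/50 among Ludmila, Zofia.
Ludmila is living and takes 3/50.
Zofia predeceased; the 3/50 allotted to Zofia's branch passes to Zofia's issue by representation.
The 3/50 is divided into 3 equal shares of 1/50 among Franciszka, Agnieszka, Jolanta.
Franciszka is living and takes 1/50.
Agnieszka is living and takes 1/50.
Jolanta is living and takes 1/50.
Grzegorz predeceased; the 3/25 allotted to Grzegorz's branch passes to Grzegorz's issue by representation.
The 3/25 is divided into 4 equal shares of 3/100 among Tadeusz, Eliasz, Danuta, Kazimierz.
Tadeusz is living and takes 3/100.
Eliasz is living and takes 3/100.
Danuta is living and takes 3/100.
Kazimierz is living and takes 3/100.
Urszula is living and takes 3/25.
Ireneusz predeceased; the 3/25 allotted to Ireneusz's branch passes to Ireneusz's issue by representation.
The 3/25 is divided into 4 equal shares of 3/100 among Bogdan, Halina, Pelagia, Radoslaw.
Bogdan is living and takes 3/100.
Halina is living and takes 3/100.
Pelagia is living and takes 3/100.
Radoslaw is living and takes 3/100.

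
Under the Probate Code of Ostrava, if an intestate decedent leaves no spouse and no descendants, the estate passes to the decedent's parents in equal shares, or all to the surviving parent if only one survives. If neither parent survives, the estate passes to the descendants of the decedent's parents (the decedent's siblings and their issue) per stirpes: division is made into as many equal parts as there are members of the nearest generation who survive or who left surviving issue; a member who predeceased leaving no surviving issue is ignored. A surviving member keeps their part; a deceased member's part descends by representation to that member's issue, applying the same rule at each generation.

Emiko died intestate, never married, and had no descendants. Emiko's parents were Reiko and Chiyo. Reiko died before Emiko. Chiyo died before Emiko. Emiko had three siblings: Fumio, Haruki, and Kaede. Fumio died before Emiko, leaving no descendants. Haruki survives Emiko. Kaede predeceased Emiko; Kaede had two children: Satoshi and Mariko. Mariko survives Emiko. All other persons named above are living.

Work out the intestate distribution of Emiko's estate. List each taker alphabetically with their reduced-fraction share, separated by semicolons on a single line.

Haruki 1/2; Mariko 1/4; Satoshi 1/4

Neither parent survives and there are no descendants, so the estate passes to Emiko's siblings and their issue per stirpes.
Fumio left no surviving issue, so that branch lapses and is disregarded.
The estate is divided into 2 equal shares of 1/2 among Haruki, Kaede.
Haruki is living and takes 1/2.
Kaede predeceased; the 1/2 allotted to Kaede's branch passes to Kaede's issue by representation.
The 1/2 is divided into 2 equal shares of 1/4 among Satoshi, Mariko.
Satoshi is living and takes 1/4.
Mariko is living and takes 1/4.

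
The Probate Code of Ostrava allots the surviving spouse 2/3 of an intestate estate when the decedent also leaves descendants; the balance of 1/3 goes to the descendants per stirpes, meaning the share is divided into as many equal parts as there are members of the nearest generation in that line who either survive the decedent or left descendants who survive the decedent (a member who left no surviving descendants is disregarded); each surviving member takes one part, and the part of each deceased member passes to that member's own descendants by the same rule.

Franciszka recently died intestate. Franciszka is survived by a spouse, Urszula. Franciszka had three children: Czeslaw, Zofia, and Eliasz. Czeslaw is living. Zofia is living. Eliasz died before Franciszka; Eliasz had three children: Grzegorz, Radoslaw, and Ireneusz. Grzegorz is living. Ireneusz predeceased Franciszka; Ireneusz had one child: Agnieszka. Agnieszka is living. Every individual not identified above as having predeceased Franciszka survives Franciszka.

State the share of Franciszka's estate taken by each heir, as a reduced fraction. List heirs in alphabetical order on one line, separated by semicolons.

Agnieszka 1/27; Czeslaw 1/9; Grzegorz 1/27; Radoslaw 1/27; Urszula 2/3; Zofia 1/9

Urszula, as surviving spouse, takes 2/3.
The remaining 1/3 passes to Franciszka's descendants per stirpes.
The 1/3 is divided into 3 equal shares of 1/9 among Czeslaw, Zofia, Eliasz.
Czeslaw is living and takes 1/9.
Zofia is living and takes 1/9.
Eliasz predeceased; the 1/9 allotted to Eliasz's branch passes to Eliasz's issue by representation.
The 1/9 is divided into 3 equal shares of 1/27 among Grzegorz, Radoslaw, Ireneusz.
Grzegorz is living and takes 1/27.
Radoslaw is living and takes 1/27.
Ireneusz predeceased; the 1/27 allotted to Ireneusz's branch passes to Ireneusz's issue by representation.
Agnieszka is the sole taker at this level and receives the full 1/27.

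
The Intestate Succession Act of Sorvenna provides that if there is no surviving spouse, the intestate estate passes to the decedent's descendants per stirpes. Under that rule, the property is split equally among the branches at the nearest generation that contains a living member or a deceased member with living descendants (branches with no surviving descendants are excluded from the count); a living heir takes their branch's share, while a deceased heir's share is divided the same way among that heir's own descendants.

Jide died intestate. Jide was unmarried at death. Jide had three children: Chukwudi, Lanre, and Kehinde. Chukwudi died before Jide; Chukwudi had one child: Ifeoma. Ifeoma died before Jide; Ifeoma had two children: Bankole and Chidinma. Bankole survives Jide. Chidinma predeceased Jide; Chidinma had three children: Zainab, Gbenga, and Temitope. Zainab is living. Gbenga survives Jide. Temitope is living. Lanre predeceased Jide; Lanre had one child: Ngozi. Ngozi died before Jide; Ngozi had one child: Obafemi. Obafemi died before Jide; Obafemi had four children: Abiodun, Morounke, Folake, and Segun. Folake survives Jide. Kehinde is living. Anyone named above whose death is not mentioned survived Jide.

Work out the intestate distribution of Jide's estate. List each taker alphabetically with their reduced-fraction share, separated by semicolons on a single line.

There is no surviving spouse, so the entire estate passes to Jide's descendants per stirpes.
The estate is divided into 3 equal shares of 1/3 among Chukwudi, Lanre, Kehinde.
Chukwudi predeceased; the 1/3 allotted to Chukwudi's branch passes to Chukwudi's issue by representation.
Ifeoma's line is the sole branch at this level, so the full 1/3 passes to Ifeoma's issue by representation.
The 1/3 is divided into 2 equal shares of 1/6 among Bankole, Chidinma.
Bankole is living and takes 1/6.
Chidinma predeceased; the 1/6 allotted to Chidinma's branch passes to Chidinma's issue by representation.
The 1/6 is divided into 3 equal shares of 1/18 among Zainab, Gbenga, Temitope.
Zainab is living and takes 1/18.
Gbenga is living and takes 1/18.
Temitope is living and takes 1/18.
Lanre predeceased; the 1/3 allotted to Lanre's branch passes to Lanre's issue by representation.
Ngozi's line is the sole branch at this level, so the full 1/3 passes to Ngozi's issue by representation.
Obafemi's line is the sole branch at this level, so the full 1/3 passes to Obafemi's issue by representation.
The 1/3 is divided into 4 equal shares of 1/12 among Abiodun, Morounke, Folake, Segun.
Abiodun is living and takes 1/12.
Morounke is living and takes 1/12.
Folake is living and takes 1/12.
Segun is living and takes 1/12.
Kehinde is living and takes 1/3.

Abiodun 1/12; Bankole 1/6; Folake 1/12; Gbenga 1/18; Kehinde 1/3; Morounke 1/12; Segun 1/12; Temitope 1/18; Zainab 1/18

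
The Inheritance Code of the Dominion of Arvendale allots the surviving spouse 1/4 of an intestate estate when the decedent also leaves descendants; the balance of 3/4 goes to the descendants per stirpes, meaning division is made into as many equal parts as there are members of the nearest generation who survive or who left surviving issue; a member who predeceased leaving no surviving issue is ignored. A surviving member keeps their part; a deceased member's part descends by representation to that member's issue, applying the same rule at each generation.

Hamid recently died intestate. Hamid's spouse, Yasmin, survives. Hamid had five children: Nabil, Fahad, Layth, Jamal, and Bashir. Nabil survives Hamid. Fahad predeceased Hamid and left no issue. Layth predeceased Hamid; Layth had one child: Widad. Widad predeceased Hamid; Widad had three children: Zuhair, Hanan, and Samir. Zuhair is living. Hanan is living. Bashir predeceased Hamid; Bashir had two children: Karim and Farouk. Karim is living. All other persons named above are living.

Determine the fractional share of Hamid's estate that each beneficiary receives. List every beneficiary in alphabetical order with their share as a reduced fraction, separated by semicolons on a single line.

Yasmin, as surviving spouse, takes 1/4.
The remaining 3/4 passes to Hamid's descendants per stirpes.
Fahad left no surviving issue, so that branch lapses and is disregarded.
The 3/4 is divided into 4 equal shares of 3/16 among Nabil, Layth, Jamal, Bashir.
Nabil is living and takes 3/16.
Layth predeceased; the 3/16 allotted to Layth's branch passes to Layth's issue by representation.
Widad's line is the sole branch at this level, so the full 3/16 passes to Widad's issue by representation.
The 3/16 is divided into 3 equal shares of 1/16 among Zuhair, Hanan, Samir.
Zuhair is living and takes 1/16.
Hanan is living and takes 1/16.
Samir is living and takes 1/16.
Jamal is living and takes 3/16.
Bashir predeceased; the 3/16 allotted to Bashir's branch passes to Bashir's issue by representation.
The 3/16 is divided into 2 equal shares of 3/32 among Karim, Farouk.
Karim is living and takes 3/32.
Farouk is living and takes 3/32.

Farouk 3/32; Hanan 1/16; Jamal 3/16; Karim 3/32; Nabil 3/16; Samir 1/16; Yasmin 1/4; Zuhair 1/16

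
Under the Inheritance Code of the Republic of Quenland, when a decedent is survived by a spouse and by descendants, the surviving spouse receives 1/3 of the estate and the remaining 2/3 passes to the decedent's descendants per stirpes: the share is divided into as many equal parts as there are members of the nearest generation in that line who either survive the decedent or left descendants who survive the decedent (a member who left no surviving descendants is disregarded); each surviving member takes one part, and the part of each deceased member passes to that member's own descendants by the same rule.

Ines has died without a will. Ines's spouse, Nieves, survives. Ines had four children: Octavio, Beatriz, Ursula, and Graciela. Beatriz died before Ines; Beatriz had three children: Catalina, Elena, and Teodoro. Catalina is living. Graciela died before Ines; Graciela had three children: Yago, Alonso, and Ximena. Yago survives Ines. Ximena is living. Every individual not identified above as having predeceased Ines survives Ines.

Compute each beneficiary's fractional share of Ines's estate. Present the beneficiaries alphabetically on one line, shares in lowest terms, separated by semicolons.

Nieves, as surviving spouse, takes 1/3.
The remaining 2/3 passes to Ines's descendants per stirpes.
The 2/3 is divided into 4 equal shares of 1/6 among Octavio, Beatriz, Ursula, Graciela.
Octavio is living and takes 1/6.
Beatriz predeceased; the 1/6 allotted to Beatriz's branch passes to Beatriz's issue by representation.
The 1/6 is divided into 3 equal shares of 1/18 among Catalina, Elena, Teodoro.
Catalina is living and takes 1/18.
Elena is living and takes 1/18.
Teodoro is living and takes 1/18.
Ursula is living and takes 1/6.
Graciela predeceased; the 1/6 allotted to Graciela's branch passes to Graciela's issue by representation.
The 1/6 is divided into 3 equal shares of 1/18 among Yago, Alonso, Ximena.
Yago is living and takes 1/18.
Alonso is living and takes 1/18.
Ximena is living and takes 1/18.

Alonso 1/18; Catalina 1/18; Elena 1/18; Nieves 1/3; Octavio 1/6; Teodoro 1/18; Ursula 1/6; Ximena 1/18; Yago 1/18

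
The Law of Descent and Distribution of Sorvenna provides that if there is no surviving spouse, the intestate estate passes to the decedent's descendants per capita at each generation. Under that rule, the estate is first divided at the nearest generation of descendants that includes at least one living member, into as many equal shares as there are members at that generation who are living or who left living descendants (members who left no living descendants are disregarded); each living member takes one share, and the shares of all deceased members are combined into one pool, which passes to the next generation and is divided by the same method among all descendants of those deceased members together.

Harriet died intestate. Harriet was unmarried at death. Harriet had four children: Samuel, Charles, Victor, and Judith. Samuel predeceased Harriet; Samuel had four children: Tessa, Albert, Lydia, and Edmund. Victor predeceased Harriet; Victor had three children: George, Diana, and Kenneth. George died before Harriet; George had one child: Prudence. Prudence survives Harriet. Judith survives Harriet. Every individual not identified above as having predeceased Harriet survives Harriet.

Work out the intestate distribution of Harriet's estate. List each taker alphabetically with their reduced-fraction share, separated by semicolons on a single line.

There is no surviving spouse, so the entire estate passes to Harriet's descendants per capita at each generation.
At generation 1 (Samuel, Charles, Victor, Judith) there are 4 shares of (1)/4 = 1/4 each.
Living: Charles and Judith — each takes 1/4.
Deceased: Samuel and Victor. Their combined 1/2 is pooled and carried to generation 2.
At generation 2 (Tessa, Albert, Lydia, Edmund, George, Diana, Kenneth) there are 7 shares of (1/2)/7 = 1/14 each.
Living: Tessa, Albert, Lydia, Edmund, Diana, and Kenneth — each takes 1/14.
Deceased: George. That 1/14 share is carried to generation 3.
At generation 3 (Prudence) there are 1 shares of (1/14)/1 = 1/14 each.
Living: Prudence — each takes 1/14.

Albert 1/14; Charles 1/4; Diana 1/14; Edmund 1/14; Judith 1/4; Kenneth 1/14; Lydia 1/14; Prudence 1/14; Tessa 1/14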